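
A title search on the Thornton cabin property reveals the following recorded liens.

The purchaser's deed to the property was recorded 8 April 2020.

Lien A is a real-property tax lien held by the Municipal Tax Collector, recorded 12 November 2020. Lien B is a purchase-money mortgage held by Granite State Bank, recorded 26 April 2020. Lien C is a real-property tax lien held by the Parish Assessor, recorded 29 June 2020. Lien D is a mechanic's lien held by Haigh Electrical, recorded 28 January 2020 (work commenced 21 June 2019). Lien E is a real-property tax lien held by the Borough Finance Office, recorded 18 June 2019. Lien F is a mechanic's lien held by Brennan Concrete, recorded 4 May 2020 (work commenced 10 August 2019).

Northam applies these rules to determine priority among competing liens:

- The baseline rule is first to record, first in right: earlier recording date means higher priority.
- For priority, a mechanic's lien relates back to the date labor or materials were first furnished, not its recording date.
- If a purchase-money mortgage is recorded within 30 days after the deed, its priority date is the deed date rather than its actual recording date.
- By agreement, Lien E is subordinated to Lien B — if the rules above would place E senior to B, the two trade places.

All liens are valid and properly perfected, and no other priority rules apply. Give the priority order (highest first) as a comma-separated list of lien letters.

B, D, F, E, C, A

Adjusting effective dates: B's effective date is the deed date, 8 April 2020; D relates back to 21 June 2019 (work commenced); F's effective date is 10 August 2019, when work began.
Ordering by effective date: E (18 June 2019), D (21 June 2019), F (10 August 2019), B (8 April 2020), C (29 June 2020), A (12 November 2020).
E is senior to B before the subordination, so the two trade places.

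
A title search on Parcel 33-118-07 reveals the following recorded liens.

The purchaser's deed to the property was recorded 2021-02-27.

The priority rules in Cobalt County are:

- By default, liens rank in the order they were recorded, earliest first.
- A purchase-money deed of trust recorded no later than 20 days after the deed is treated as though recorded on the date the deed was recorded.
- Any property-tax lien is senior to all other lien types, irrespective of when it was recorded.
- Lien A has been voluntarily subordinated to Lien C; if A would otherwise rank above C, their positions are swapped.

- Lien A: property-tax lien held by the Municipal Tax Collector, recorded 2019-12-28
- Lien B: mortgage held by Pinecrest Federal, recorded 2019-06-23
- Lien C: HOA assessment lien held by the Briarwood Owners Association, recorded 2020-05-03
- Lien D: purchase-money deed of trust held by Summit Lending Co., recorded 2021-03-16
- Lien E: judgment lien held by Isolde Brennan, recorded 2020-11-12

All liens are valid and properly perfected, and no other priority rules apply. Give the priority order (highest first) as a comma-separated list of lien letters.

First, effective dates: D's effective date is the deed date, 2021-02-27.
A, as a property-tax lien, has superpriority and ranks first.
Remaining liens by effective date: B (2019-06-23), C (2020-05-03), E (2020-11-12), D (2021-02-27).
A would otherwise be senior to C, so under the subordination agreement A and C exchange positions.

C, B, A, E, D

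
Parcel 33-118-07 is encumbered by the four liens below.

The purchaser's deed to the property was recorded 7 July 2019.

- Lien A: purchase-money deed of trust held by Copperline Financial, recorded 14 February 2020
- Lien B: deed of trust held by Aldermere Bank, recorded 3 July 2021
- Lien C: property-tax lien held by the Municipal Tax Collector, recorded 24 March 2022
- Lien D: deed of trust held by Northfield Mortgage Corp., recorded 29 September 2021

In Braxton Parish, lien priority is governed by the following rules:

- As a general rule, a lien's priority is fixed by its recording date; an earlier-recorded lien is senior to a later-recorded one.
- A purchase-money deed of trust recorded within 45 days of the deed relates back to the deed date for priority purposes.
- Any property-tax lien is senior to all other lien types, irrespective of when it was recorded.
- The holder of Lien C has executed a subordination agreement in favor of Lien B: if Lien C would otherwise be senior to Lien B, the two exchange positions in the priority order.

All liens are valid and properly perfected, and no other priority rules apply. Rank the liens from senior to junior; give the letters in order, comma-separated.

Adjusting effective dates: A was recorded 222 days after the deed — beyond 45 days — so no relation-back applies.
C is a property-tax lien and takes priority over every other lien.
The other liens, earliest effective date first: A (14 February 2020), B (3 July 2021), D (29 September 2021).
The subordination applies — C was senior to B — so C and B swap.

B, A, C, D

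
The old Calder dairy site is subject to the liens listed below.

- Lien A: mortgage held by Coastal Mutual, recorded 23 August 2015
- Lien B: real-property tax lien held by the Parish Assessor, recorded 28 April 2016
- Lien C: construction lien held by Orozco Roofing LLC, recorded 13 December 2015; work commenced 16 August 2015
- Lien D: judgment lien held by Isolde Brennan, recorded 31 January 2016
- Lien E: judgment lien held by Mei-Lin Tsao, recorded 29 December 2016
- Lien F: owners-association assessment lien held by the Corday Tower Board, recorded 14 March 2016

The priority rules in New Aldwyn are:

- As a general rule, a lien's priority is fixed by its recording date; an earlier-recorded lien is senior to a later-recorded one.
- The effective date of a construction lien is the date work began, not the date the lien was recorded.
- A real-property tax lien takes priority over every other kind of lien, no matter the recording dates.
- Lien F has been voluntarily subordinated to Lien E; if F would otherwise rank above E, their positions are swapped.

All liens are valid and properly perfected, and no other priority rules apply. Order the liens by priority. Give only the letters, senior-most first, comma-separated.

Effective dates after the stated exceptions: C relates back to 16 August 2015 (work commenced).
As a real-property tax lien, B is senior to every other lien.
Among the remaining liens, by effective date: C (16 August 2015), A (23 August 2015), D (31 January 2016), F (14 March 2016), E (29 December 2016).
Because F would otherwise rank above E, the subordination swaps them.

B, C, A, D, E, F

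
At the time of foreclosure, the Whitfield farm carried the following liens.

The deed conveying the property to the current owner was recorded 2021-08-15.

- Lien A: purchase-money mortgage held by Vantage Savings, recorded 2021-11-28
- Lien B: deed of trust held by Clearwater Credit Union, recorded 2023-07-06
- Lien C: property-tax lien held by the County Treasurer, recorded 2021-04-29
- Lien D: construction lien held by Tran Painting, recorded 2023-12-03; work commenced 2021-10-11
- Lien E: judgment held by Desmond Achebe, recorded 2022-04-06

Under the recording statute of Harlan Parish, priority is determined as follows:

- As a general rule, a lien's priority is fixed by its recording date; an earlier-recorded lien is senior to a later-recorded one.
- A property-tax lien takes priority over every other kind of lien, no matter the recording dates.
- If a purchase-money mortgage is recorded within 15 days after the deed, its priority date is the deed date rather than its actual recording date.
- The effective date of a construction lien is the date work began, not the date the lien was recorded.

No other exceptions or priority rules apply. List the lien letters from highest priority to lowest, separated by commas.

Effective dates: A missed the 15-day window (105 days after the deed), so its recording date stands; D relates back to 2021-10-11 (work commenced).
C is a property-tax lien and takes priority over every other lien.
Ordering the rest by effective date: D (2021-10-11), A (2021-11-28), E (2022-04-06), B (2023-07-06).

C, D, A, E, B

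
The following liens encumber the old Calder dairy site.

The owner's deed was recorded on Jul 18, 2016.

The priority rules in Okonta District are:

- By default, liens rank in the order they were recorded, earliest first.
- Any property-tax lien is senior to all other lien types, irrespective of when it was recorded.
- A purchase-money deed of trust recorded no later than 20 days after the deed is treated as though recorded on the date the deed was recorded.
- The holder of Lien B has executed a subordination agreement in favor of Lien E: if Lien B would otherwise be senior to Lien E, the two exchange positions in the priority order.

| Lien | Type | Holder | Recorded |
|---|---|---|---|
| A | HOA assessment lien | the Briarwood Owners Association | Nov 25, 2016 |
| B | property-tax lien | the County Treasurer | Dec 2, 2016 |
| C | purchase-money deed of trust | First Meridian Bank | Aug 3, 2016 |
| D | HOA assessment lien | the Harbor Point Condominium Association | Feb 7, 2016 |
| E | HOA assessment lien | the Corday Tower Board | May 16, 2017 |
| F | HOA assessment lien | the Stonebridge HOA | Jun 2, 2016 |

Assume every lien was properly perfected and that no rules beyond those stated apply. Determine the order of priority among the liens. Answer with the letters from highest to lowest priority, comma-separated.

Adjusting effective dates: C relates back to the deed date Jul 18, 2016.
B, as a property-tax lien, has superpriority and ranks first.
Among the remaining liens, by effective date: D (Feb 7, 2016), F (Jun 2, 2016), C (Jul 18, 2016), A (Nov 25, 2016), E (May 16, 2017).
B would otherwise be senior to E, so under the subordination agreement B and E exchange positions.

E, D, F, C, A, B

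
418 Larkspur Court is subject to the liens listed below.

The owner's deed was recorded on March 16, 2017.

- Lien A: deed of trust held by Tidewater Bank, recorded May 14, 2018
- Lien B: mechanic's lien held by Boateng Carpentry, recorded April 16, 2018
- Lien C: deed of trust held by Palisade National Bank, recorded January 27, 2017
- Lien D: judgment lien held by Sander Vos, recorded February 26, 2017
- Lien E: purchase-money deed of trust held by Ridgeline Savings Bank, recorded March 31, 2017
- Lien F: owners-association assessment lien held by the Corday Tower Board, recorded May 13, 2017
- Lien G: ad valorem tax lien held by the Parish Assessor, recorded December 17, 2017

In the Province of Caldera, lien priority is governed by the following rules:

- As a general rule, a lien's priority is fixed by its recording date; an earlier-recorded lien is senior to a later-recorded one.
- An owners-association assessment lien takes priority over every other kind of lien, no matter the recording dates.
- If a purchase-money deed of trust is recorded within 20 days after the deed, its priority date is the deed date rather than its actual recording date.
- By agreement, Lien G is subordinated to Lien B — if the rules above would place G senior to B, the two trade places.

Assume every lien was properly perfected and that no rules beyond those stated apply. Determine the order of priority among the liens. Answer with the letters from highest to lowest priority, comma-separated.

F, C, D, E, B, G, A

Effective dates after the stated exceptions: E was recorded within the 20-day window, so its effective date is the deed date March 16, 2017.
F is an owners-association assessment lien, so it outranks all other liens regardless of date.
Ordering the rest by effective date: C (January 27, 2017), D (February 26, 2017), E (March 16, 2017), G (December 17, 2017), B (April 16, 2018), A (May 14, 2018).
G would otherwise be senior to B, so under the subordination agreement G and B exchange positions.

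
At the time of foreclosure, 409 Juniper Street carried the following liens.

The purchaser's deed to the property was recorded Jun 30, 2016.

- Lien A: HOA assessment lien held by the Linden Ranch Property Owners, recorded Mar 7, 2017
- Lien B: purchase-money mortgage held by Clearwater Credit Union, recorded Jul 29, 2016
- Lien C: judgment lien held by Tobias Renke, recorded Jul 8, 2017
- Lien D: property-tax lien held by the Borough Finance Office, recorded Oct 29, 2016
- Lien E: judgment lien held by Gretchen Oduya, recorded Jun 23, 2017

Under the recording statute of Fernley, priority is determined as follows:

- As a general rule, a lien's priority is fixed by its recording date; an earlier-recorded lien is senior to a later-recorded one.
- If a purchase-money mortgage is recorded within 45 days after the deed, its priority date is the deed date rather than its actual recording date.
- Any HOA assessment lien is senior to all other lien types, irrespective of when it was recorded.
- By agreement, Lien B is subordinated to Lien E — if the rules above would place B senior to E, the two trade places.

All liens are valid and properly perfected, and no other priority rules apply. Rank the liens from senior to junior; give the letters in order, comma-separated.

First, effective dates: B's effective date is the deed date, Jun 30, 2016.
A is an HOA assessment lien and takes priority over every other lien.
The other liens, earliest effective date first: B (Jun 30, 2016), D (Oct 29, 2016), E (Jun 23, 2017), C (Jul 8, 2017).
B is senior to E before the subordination, so the two trade places.

A, E, D, B, C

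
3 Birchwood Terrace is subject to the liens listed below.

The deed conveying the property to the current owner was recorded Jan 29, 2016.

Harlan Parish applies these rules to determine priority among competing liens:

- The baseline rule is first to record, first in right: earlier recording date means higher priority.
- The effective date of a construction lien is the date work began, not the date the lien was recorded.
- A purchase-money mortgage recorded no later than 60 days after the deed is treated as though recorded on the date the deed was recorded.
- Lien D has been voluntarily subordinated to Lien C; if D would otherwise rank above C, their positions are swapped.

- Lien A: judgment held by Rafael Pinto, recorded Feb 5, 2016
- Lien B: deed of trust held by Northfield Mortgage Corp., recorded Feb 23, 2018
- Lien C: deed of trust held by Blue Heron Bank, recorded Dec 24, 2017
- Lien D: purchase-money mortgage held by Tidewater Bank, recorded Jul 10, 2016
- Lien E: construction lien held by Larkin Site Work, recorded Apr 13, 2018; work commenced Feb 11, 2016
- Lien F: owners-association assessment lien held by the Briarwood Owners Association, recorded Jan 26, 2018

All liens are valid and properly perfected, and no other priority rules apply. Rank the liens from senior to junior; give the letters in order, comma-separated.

A, E, C, D, F, B

Effective dates after the stated exceptions: D was recorded 163 days after the deed — beyond 60 days — so no relation-back applies; E's effective date is Feb 11, 2016, when work began.
By effective date: A (Feb 5, 2016), E (Feb 11, 2016), D (Jul 10, 2016), C (Dec 24, 2017), F (Jan 26, 2018), B (Feb 23, 2018).
Because D would otherwise rank above C, the subordination swaps them.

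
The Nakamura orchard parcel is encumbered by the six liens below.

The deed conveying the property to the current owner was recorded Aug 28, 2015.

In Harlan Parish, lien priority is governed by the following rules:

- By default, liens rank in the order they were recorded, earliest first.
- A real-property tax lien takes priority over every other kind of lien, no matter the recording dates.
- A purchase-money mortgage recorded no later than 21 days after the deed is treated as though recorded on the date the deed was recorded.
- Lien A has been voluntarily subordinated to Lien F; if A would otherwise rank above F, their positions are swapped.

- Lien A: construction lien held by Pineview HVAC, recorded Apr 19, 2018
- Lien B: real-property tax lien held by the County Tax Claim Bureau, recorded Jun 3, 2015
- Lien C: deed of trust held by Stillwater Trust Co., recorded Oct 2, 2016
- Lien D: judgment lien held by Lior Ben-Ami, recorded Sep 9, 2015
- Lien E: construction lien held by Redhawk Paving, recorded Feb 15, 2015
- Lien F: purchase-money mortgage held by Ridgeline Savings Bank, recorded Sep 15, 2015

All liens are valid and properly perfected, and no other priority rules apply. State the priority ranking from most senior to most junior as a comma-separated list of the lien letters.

B, E, F, D, C, A

First, effective dates: F's effective date is the deed date, Aug 28, 2015.
B is a real-property tax lien and takes priority over every other lien.
The other liens, earliest effective date first: E (Feb 15, 2015), F (Aug 28, 2015), D (Sep 9, 2015), C (Oct 2, 2016), A (Apr 19, 2018).
A is already junior to F, so the subordination agreement changes nothing.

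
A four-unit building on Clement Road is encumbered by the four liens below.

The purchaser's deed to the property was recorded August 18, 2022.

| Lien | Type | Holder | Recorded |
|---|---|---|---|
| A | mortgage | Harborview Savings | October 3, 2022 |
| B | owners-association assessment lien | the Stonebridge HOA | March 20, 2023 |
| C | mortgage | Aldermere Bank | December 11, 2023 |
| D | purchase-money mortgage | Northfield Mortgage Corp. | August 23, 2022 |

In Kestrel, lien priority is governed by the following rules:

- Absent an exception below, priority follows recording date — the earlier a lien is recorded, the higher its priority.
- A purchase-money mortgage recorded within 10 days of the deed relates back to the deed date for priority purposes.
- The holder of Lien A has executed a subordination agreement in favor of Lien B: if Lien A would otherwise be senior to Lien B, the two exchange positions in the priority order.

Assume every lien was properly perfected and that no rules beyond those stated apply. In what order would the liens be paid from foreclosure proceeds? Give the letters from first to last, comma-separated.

D, B, A, C

Effective dates: D's effective date is the deed date, August 18, 2022.
Sorted by effective date: D (August 18, 2022), A (October 3, 2022), B (March 20, 2023), C (December 11, 2023).
A is senior to B before the subordination, so the two trade places.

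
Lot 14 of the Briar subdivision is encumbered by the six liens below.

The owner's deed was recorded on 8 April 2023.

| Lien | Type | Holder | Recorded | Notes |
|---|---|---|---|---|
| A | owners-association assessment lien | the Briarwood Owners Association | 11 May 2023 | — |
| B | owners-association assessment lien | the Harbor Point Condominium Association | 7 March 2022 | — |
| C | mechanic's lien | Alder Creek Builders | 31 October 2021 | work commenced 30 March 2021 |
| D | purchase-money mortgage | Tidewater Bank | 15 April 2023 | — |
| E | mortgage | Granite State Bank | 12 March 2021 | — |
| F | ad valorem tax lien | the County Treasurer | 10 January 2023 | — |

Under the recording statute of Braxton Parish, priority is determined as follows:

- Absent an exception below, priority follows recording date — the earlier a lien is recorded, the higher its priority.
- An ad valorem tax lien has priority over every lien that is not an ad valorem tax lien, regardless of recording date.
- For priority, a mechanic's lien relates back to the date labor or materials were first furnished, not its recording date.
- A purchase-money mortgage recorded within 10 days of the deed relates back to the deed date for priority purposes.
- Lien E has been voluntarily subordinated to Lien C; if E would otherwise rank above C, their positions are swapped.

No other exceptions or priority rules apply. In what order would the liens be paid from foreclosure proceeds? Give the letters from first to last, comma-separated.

F, C, E, B, D, A

Effective dates: C relates back to 30 March 2021 (work commenced); D relates back to the deed date 8 April 2023.
F is an ad valorem tax lien, so it outranks all other liens regardless of date.
Ordering the rest by effective date: E (12 March 2021), C (30 March 2021), B (7 March 2022), D (8 April 2023), A (11 May 2023).
The subordination applies — E was senior to C — so E and C swap.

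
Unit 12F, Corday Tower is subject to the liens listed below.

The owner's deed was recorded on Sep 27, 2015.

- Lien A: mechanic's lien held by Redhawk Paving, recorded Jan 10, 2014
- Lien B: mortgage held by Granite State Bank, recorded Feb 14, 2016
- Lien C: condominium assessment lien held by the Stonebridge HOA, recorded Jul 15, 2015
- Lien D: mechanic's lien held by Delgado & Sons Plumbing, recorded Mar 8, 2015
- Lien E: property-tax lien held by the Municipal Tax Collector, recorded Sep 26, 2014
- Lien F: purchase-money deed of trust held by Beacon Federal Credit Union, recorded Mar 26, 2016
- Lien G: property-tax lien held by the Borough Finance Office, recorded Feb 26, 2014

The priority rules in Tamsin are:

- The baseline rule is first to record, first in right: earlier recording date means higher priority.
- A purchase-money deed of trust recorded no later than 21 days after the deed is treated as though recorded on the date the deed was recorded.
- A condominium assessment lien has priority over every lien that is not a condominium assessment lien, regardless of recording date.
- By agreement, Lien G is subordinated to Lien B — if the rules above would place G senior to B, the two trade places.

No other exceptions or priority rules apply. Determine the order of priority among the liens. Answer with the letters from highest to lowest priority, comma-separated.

Adjusting effective dates: F missed the 21-day window (181 days after the deed), so its recording date stands.
C is a condominium assessment lien and takes priority over every other lien.
The other liens, earliest effective date first: A (Jan 10, 2014), G (Feb 26, 2014), E (Sep 26, 2014), D (Mar 8, 2015), B (Feb 14, 2016), F (Mar 26, 2016).
Because G would otherwise rank above B, the subordination swaps them.

C, A, B, E, D, G, F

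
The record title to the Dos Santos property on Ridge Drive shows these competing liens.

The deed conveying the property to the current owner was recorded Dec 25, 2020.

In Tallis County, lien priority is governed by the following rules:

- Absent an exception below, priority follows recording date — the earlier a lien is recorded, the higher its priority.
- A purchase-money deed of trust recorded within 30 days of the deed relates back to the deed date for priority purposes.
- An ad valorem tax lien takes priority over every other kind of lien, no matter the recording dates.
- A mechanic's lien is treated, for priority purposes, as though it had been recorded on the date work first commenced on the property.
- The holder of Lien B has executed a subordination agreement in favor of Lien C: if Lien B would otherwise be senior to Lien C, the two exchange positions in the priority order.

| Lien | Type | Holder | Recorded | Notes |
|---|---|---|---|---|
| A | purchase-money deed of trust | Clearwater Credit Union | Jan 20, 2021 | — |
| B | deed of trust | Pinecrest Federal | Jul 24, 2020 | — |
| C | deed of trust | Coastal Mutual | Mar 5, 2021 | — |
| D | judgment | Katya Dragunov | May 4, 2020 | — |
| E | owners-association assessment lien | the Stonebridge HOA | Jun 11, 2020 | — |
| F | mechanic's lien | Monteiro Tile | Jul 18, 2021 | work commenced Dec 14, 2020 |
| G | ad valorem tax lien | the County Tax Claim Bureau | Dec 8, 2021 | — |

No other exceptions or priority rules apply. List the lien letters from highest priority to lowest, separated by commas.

Effective dates after the stated exceptions: A was recorded within the 30-day window, so its effective date is the deed date Dec 25, 2020; F's effective date is Dec 14, 2020, when work began.
G is an ad valorem tax lien, so it outranks all other liens regardless of date.
Ordering the rest by effective date: D (May 4, 2020), E (Jun 11, 2020), B (Jul 24, 2020), F (Dec 14, 2020), A (Dec 25, 2020), C (Mar 5, 2021).
The subordination applies — B was senior to C — so B and C swap.

G, D, E, C, F, A, B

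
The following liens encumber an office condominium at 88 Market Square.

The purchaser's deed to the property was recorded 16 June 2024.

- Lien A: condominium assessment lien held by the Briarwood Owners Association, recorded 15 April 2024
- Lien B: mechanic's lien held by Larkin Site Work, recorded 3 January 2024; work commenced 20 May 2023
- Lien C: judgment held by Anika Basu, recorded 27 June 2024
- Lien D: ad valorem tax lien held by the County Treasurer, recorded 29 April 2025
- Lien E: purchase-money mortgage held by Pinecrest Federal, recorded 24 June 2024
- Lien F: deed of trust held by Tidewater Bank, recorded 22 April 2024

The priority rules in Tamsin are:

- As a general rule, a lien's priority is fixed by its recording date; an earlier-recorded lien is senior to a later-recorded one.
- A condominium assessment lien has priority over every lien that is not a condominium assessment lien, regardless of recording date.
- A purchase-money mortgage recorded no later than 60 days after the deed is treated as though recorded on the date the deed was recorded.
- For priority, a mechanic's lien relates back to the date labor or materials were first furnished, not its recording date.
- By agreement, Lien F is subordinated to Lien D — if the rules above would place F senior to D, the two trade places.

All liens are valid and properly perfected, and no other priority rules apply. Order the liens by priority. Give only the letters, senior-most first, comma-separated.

Effective dates: B is treated as recorded 20 May 2023, the work-commencement date; E relates back to the deed date 16 June 2024.
A is a condominium assessment lien and takes priority over every other lien.
Among the remaining liens, by effective date: B (20 May 2023), F (22 April 2024), E (16 June 2024), C (27 June 2024), D (29 April 2025).
Because F would otherwise rank above D, the subordination swaps them.

A, B, D, E, C, F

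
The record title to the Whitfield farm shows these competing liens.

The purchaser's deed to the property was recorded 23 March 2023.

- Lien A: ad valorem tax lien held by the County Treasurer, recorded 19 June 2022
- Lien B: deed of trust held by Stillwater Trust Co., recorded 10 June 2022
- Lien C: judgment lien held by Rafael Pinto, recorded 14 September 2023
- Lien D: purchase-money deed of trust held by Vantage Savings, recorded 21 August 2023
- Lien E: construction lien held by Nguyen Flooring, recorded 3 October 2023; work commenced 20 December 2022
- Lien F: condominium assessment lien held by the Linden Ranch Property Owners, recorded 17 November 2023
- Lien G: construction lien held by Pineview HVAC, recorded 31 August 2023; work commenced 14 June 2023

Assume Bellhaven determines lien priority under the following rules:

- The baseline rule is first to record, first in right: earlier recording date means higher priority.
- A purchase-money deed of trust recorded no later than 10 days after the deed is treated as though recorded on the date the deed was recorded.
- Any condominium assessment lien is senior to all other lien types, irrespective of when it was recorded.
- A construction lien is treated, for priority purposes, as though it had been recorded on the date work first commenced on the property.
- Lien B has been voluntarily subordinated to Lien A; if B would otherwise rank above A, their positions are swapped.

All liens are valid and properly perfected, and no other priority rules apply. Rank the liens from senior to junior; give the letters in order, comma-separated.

F, A, B, E, G, D, C

Adjusting effective dates: D was recorded 151 days after the deed, outside the 10-day window, so it keeps its recording date; E's effective date is 20 December 2022, when work began; G relates back to 14 June 2023 (work commenced).
F is a condominium assessment lien, so it outranks all other liens regardless of date.
The other liens, earliest effective date first: B (10 June 2022), A (19 June 2022), E (20 December 2022), G (14 June 2023), D (21 August 2023), C (14 September 2023).
B is senior to A before the subordination, so the two trade places.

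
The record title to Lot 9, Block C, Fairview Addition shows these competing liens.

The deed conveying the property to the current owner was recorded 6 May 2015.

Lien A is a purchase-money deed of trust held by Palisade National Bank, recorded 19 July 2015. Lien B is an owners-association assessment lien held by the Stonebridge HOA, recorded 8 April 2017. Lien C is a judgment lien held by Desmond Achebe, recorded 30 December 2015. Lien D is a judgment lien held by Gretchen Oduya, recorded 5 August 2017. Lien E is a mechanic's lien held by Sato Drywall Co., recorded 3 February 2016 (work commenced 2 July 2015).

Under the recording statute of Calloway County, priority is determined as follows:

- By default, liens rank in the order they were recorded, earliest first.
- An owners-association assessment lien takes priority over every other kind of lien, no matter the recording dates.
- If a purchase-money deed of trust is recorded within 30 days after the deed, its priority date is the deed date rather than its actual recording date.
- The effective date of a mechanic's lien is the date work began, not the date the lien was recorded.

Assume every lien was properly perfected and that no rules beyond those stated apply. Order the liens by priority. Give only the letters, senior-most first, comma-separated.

B, E, A, C, D

Adjusting effective dates: A missed the 30-day window (74 days after the deed), so its recording date stands; E's effective date is 2 July 2015, when work began.
As an owners-association assessment lien, B is senior to every other lien.
Remaining liens by effective date: E (2 July 2015), A (19 July 2015), C (30 December 2015), D (5 August 2017).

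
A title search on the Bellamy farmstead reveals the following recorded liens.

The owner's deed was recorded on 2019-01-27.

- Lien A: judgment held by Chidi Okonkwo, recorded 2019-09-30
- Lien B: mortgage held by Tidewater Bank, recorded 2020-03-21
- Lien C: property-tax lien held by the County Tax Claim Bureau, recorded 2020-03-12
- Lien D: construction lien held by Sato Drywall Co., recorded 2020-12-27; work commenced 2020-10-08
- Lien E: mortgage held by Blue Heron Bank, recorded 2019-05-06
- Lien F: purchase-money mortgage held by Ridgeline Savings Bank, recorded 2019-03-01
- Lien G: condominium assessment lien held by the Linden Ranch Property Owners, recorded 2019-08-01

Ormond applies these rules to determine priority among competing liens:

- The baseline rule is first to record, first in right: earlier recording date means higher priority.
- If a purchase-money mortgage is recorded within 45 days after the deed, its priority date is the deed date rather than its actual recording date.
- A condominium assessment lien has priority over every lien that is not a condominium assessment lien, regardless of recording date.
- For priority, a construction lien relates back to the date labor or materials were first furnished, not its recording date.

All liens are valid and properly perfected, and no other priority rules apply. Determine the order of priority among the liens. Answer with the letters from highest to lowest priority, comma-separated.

G, F, E, A, C, B, D

First, effective dates: D is treated as recorded 2020-10-08, the work-commencement date; F relates back to the deed date 2019-01-27.
As a condominium assessment lien, G is senior to every other lien.
Remaining liens by effective date: F (2019-01-27), E (2019-05-06), A (2019-09-30), C (2020-03-12), B (2020-03-21), D (2020-10-08).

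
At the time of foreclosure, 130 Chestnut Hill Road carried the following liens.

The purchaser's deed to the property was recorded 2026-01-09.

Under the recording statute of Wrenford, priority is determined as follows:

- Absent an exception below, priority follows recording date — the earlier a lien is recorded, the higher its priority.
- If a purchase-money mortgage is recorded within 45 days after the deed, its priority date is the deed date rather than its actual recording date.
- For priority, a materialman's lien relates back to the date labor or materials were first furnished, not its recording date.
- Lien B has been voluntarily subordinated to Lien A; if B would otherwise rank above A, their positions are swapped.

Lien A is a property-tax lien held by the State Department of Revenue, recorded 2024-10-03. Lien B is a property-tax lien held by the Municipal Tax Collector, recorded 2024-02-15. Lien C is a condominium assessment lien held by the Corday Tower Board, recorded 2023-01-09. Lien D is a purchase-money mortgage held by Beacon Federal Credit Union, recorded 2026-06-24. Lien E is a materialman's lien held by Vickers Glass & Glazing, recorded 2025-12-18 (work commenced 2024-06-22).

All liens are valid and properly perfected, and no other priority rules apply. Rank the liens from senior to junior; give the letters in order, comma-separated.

Effective dates: D was recorded 166 days after the deed — beyond 45 days — so no relation-back applies; E's effective date is 2024-06-22, when work began.
Sorted by effective date: C (2023-01-09), B (2024-02-15), E (2024-06-22), A (2024-10-03), D (2026-06-24).
Because B would otherwise rank above A, the subordination swaps them.

C, A, E, B, D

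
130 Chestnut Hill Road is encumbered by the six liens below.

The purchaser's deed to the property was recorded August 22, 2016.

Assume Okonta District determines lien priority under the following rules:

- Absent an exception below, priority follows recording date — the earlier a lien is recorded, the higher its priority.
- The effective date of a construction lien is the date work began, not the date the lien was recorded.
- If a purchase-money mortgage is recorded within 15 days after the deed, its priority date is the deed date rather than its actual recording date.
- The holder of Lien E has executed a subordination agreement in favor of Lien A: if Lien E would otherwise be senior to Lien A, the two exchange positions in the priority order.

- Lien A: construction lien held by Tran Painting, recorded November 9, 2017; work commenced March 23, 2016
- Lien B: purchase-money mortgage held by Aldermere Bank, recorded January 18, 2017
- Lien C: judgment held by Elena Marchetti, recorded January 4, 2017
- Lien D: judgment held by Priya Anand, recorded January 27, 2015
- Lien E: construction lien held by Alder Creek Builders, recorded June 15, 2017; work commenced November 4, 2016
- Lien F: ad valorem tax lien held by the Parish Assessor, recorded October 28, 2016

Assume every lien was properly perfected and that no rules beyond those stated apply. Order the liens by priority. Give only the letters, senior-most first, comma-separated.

Effective dates: A is treated as recorded March 23, 2016, the work-commencement date; B was recorded 149 days after the deed, outside the 15-day window, so it keeps its recording date; E relates back to November 4, 2016 (work commenced).
Sorted by effective date: D (January 27, 2015), A (March 23, 2016), F (October 28, 2016), E (November 4, 2016), C (January 4, 2017), B (January 18, 2017).
E is already junior to A, so the subordination agreement changes nothing.

D, A, F, E, C, B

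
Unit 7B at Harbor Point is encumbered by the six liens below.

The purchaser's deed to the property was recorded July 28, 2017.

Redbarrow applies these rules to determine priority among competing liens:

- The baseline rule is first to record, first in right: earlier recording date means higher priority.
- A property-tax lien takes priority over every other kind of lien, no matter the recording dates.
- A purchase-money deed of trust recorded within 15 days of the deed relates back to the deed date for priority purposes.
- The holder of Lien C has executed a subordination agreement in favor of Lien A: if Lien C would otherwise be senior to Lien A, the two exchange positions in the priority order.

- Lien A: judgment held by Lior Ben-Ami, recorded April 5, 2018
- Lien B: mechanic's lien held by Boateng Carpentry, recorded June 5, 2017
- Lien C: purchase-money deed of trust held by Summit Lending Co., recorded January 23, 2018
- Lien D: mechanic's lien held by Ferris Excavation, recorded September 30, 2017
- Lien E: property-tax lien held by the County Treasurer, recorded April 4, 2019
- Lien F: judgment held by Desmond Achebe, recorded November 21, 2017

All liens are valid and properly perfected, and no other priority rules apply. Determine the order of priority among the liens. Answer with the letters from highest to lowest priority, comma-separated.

First, effective dates: C was recorded 179 days after the deed, outside the 15-day window, so it keeps its recording date.
E is a property-tax lien and takes priority over every other lien.
Among the remaining liens, by effective date: B (June 5, 2017), D (September 30, 2017), F (November 21, 2017), C (January 23, 2018), A (April 5, 2018).
C is senior to A before the subordination, so the two trade places.

E, B, D, F, A, C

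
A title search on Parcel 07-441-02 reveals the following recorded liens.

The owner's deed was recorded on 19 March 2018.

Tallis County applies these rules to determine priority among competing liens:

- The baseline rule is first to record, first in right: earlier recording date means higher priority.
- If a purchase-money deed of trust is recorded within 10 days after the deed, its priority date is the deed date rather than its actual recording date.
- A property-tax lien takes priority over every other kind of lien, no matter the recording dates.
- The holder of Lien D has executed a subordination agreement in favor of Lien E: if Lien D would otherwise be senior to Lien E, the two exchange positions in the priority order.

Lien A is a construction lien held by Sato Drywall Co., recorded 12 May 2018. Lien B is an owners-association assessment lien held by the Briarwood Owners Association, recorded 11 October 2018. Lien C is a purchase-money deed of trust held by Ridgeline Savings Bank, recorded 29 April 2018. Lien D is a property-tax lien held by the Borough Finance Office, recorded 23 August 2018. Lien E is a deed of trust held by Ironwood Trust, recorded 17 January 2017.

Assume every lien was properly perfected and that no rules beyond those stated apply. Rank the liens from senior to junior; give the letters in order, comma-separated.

First, effective dates: C was recorded 41 days after the deed, outside the 10-day window, so it keeps its recording date.
D, as a property-tax lien, has superpriority and ranks first.
Remaining liens by effective date: E (17 January 2017), C (29 April 2018), A (12 May 2018), B (11 October 2018).
The subordination applies — D was senior to E — so D and E swap.

E, D, C, A, B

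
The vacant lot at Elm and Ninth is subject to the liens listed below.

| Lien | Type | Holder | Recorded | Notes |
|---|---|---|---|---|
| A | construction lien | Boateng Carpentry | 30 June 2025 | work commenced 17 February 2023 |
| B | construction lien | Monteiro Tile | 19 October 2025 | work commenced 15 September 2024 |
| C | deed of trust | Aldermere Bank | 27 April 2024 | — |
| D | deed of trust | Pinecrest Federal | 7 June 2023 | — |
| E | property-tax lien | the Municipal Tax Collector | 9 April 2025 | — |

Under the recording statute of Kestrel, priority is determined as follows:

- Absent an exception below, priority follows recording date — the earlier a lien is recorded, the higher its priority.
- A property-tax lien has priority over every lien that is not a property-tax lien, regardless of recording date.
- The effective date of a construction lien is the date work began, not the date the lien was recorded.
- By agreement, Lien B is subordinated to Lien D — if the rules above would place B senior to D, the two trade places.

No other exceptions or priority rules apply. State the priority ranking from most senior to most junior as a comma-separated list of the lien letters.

Adjusting effective dates: A's effective date is 17 February 2023, when work began; B is treated as recorded 15 September 2024, the work-commencement date.
E, as a property-tax lien, has superpriority and ranks first.
The other liens, earliest effective date first: A (17 February 2023), D (7 June 2023), C (27 April 2024), B (15 September 2024).
B is already junior to D, so the subordination agreement changes nothing.

E, A, D, C, B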